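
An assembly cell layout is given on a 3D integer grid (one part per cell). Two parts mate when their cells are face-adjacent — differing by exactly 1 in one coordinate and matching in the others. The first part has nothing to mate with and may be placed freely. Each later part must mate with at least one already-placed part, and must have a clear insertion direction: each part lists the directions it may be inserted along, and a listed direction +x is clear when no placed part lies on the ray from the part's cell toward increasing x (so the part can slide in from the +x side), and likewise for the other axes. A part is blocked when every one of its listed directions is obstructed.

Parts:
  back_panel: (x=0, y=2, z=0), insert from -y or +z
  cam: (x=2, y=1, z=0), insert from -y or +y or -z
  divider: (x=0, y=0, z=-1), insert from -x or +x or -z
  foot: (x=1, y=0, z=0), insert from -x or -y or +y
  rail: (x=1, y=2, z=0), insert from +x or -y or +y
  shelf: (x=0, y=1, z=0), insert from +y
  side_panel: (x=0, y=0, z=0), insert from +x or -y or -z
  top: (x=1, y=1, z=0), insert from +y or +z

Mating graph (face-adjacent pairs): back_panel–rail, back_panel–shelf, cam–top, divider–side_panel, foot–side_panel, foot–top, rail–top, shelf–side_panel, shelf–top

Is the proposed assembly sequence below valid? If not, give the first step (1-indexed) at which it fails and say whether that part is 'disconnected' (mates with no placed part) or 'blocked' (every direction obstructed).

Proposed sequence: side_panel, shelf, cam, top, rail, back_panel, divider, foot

Invalid at step 3 (disconnected)

1. side_panel@(0, 0, 0) [+x clear] — {side_panel}
2. shelf@(0, 1, 0) [+y clear] — {shelf, side_panel}
3. cam@(2, 1, 0) — no placed neighbour ⇒ disconnected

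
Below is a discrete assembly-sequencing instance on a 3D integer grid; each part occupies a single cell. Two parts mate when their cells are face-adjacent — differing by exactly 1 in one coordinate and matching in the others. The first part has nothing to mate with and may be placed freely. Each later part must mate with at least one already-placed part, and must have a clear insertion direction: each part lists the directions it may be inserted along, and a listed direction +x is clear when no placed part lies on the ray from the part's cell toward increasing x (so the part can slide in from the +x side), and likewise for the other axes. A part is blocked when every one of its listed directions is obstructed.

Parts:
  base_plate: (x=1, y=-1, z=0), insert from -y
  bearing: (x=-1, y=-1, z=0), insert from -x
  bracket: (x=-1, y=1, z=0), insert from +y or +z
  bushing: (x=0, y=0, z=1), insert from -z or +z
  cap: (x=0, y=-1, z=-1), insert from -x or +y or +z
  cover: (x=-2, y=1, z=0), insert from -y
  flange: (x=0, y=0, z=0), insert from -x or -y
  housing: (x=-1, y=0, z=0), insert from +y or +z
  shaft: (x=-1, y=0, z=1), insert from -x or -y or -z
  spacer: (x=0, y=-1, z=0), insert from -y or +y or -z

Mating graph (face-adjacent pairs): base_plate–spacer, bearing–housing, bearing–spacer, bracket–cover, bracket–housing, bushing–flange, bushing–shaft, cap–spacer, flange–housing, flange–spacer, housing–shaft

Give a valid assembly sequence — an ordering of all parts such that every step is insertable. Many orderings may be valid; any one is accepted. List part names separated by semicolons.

1. spacer@(0, -1, 0) [-y clear] — {spacer}
2. flange@(0, 0, 0) [-x clear] — {flange, spacer}
3. cap@(0, -1, -1) [-x clear] — {cap, flange, spacer}
4. base_plate@(1, -1, 0) [-y clear] — {base_plate, cap, flange, spacer}
5. bearing@(-1, -1, 0) [-x clear] — {base_plate, bearing, cap, flange, spacer}
6. bushing@(0, 0, 1) [+z clear] — {base_plate, bearing, bushing, cap, flange, spacer}
7. shaft@(-1, 0, 1) [-x clear] — {base_plate, bearing, bushing, cap, flange, shaft, spacer}
8. housing@(-1, 0, 0) [+y clear] — {base_plate, bearing, bushing, cap, flange, housing, shaft, spacer}
9. bracket@(-1, 1, 0) [+y clear] — {base_plate, bearing, bracket, bushing, cap, flange, housing, shaft, spacer}
10. cover@(-2, 1, 0) [-y clear] — {base_plate, bearing, bracket, bushing, cap, cover, flange, housing, shaft, spacer}

spacer; flange; cap; base_plate; bearing; bushing; shaft; housing; bracket; cover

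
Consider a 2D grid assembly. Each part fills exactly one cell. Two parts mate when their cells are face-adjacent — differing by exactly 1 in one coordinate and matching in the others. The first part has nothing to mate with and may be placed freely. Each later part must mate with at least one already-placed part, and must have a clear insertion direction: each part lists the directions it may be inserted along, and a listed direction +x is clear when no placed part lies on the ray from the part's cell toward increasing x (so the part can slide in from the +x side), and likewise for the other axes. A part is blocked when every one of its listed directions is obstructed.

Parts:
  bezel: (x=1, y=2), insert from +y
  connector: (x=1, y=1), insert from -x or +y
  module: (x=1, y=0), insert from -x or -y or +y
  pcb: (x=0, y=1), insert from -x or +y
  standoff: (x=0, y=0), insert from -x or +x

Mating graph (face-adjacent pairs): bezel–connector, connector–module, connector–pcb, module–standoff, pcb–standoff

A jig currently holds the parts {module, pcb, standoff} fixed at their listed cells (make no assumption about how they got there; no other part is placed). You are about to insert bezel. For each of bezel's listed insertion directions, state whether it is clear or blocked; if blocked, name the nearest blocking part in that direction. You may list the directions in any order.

+y: ray from bezel(1, 2) has no placed part ⇒ clear

+y: clear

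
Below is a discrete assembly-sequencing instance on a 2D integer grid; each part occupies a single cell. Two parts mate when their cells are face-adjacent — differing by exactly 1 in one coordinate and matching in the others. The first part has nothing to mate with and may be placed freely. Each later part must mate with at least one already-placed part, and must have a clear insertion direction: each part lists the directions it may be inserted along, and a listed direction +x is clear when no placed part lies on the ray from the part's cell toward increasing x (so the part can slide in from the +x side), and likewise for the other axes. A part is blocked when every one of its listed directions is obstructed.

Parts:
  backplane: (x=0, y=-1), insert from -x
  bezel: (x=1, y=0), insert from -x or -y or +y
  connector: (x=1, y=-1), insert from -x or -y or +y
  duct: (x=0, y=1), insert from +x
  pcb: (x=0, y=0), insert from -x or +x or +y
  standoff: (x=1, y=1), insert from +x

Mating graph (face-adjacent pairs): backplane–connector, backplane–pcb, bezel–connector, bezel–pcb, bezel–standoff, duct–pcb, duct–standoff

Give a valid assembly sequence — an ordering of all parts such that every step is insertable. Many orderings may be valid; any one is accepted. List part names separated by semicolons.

backplane; pcb; bezel; duct; connector; standoff

1. backplane@(0, -1) [-x clear] — {backplane}
2. pcb@(0, 0) [-x clear] — {backplane, pcb}
3. bezel@(1, 0) [-y clear] — {backplane, bezel, pcb}
4. duct@(0, 1) [+x clear] — {backplane, bezel, duct, pcb}
5. connector@(1, -1) [-y clear] — {backplane, bezel, connector, duct, pcb}
6. standoff@(1, 1) [+x clear] — {backplane, bezel, connector, duct, pcb, standoff}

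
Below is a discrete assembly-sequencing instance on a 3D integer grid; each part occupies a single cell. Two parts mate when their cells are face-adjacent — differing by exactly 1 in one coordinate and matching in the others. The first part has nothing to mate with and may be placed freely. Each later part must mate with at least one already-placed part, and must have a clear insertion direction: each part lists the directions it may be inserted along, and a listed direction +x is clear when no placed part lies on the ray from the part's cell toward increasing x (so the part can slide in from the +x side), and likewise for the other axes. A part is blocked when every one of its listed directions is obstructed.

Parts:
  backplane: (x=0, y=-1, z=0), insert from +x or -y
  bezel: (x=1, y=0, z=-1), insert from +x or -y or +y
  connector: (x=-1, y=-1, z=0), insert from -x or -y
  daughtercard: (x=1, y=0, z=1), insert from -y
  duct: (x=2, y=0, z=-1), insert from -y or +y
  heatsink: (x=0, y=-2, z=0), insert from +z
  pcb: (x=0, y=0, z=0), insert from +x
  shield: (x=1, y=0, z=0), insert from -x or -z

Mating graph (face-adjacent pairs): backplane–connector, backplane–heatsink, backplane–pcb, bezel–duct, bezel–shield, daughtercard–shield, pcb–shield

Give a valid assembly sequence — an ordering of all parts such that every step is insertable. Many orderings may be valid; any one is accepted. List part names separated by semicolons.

pcb; shield; bezel; daughtercard; duct; backplane; connector; heatsink

1. pcb@(0, 0, 0) [+x clear] — {pcb}
2. shield@(1, 0, 0) [-z clear] — {pcb, shield}
3. bezel@(1, 0, -1) [+x clear] — {bezel, pcb, shield}
4. daughtercard@(1, 0, 1) [-y clear] — {bezel, daughtercard, pcb, shield}
5. duct@(2, 0, -1) [-y clear] — {bezel, daughtercard, duct, pcb, shield}
6. backplane@(0, -1, 0) [+x clear] — {backplane, bezel, daughtercard, duct, pcb, shield}
7. connector@(-1, -1, 0) [-x clear] — {backplane, bezel, connector, daughtercard, duct, pcb, shield}
8. heatsink@(0, -2, 0) [+z clear] — {backplane, bezel, connector, daughtercard, duct, heatsink, pcb, shield}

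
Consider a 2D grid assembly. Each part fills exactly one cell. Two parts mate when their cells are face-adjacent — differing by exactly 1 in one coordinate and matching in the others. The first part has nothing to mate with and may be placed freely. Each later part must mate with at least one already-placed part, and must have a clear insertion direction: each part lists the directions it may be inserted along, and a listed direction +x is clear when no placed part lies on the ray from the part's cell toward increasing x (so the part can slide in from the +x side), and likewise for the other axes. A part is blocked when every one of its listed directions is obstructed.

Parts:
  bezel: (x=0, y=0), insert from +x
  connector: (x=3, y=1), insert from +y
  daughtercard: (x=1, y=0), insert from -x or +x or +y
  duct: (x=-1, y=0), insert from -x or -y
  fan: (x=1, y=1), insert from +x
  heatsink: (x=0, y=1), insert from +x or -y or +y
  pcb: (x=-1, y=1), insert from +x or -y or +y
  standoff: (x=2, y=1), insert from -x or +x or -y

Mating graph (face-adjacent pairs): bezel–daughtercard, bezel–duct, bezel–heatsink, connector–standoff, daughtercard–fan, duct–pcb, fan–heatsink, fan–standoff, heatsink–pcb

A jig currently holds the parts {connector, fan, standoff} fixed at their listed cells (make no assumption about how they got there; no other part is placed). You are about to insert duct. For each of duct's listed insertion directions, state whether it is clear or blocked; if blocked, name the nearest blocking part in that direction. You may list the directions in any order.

-x: ray from duct(-1, 0) has no placed part ⇒ clear
-y: ray from duct(-1, 0) has no placed part ⇒ clear

-x: clear; -y: clear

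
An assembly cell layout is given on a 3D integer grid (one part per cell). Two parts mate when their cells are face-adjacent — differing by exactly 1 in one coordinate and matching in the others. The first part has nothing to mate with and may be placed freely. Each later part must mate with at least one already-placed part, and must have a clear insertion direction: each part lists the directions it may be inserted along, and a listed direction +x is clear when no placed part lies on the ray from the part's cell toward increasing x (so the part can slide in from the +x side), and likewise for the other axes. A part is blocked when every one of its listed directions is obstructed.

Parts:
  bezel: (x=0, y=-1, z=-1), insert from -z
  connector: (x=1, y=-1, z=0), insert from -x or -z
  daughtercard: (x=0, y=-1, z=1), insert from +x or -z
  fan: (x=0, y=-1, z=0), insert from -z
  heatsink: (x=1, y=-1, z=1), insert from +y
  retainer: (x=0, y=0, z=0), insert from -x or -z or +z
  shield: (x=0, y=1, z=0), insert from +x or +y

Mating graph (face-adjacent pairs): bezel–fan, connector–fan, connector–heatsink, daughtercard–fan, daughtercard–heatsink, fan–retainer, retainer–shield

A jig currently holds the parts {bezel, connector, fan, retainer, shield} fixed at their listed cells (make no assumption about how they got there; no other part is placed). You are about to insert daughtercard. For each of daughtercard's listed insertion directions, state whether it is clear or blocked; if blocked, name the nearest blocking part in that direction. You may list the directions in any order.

+x: ray from daughtercard(0, -1, 1) has no placed part ⇒ clear
-z: nearest on ray is fan@(0, -1, 0) ⇒ blocked

+x: clear; -z: blocked by fan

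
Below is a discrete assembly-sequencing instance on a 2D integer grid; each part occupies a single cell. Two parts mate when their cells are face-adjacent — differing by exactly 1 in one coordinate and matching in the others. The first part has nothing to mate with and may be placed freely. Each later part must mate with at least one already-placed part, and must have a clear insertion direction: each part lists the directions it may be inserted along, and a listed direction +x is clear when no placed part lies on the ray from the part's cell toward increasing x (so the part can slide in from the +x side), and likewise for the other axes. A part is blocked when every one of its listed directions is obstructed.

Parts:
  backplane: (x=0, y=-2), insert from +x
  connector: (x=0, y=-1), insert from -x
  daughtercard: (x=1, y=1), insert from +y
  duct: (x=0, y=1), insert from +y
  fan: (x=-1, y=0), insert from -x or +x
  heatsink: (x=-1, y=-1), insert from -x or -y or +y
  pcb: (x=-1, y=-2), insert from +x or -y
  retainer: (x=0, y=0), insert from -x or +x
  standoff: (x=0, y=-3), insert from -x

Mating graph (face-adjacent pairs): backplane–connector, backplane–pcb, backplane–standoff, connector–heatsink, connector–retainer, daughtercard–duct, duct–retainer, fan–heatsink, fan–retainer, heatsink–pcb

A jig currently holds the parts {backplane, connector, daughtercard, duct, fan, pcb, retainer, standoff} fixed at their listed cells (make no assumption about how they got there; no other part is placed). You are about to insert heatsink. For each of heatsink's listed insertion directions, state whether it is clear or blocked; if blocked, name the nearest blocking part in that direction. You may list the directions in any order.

-x: ray from heatsink(-1, -1) has no placed part ⇒ clear
-y: nearest on ray is pcb@(-1, -2) ⇒ blocked
+y: nearest on ray is fan@(-1, 0) ⇒ blocked

+y: blocked by fan; -x: clear; -y: blocked by pcb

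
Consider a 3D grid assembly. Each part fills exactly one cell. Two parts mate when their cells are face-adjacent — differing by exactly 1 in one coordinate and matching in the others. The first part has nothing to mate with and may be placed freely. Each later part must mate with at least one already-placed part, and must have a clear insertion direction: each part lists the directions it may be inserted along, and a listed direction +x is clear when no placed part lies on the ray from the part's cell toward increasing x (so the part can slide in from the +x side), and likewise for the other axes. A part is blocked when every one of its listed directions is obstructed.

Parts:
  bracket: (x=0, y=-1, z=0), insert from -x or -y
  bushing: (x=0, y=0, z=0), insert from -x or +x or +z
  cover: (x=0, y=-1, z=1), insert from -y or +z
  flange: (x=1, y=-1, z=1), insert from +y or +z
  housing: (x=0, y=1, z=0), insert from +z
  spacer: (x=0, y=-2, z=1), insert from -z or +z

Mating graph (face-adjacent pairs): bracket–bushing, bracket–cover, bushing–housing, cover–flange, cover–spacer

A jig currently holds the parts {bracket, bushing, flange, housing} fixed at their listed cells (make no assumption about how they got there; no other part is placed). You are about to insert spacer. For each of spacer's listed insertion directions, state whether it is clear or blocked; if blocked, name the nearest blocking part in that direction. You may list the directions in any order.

-z: ray from spacer(0, -2, 1) has no placed part ⇒ clear
+z: ray from spacer(0, -2, 1) has no placed part ⇒ clear

+z: clear; -z: clear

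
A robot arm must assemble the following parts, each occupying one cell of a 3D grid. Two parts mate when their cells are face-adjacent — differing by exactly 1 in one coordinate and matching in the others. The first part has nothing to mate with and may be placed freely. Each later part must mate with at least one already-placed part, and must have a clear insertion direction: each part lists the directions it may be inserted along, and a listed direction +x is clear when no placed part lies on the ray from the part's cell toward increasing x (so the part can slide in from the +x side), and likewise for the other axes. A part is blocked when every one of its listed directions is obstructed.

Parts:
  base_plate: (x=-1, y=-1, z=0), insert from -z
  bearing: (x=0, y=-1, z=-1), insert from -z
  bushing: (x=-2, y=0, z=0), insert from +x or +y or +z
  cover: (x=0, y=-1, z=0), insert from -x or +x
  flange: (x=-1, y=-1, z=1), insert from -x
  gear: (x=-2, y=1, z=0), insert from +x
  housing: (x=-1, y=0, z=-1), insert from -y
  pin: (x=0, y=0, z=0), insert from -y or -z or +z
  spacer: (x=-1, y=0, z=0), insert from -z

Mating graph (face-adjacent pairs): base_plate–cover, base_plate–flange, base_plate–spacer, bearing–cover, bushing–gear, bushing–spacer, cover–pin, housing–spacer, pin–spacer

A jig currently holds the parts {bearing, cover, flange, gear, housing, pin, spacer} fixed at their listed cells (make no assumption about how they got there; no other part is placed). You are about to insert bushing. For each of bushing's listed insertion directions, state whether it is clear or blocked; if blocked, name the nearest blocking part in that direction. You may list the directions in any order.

+x: nearest on ray is spacer@(-1, 0, 0) ⇒ blocked
+y: nearest on ray is gear@(-2, 1, 0) ⇒ blocked
+z: ray from bushing(-2, 0, 0) has no placed part ⇒ clear

+x: blocked by spacer; +y: blocked by gear; +z: clear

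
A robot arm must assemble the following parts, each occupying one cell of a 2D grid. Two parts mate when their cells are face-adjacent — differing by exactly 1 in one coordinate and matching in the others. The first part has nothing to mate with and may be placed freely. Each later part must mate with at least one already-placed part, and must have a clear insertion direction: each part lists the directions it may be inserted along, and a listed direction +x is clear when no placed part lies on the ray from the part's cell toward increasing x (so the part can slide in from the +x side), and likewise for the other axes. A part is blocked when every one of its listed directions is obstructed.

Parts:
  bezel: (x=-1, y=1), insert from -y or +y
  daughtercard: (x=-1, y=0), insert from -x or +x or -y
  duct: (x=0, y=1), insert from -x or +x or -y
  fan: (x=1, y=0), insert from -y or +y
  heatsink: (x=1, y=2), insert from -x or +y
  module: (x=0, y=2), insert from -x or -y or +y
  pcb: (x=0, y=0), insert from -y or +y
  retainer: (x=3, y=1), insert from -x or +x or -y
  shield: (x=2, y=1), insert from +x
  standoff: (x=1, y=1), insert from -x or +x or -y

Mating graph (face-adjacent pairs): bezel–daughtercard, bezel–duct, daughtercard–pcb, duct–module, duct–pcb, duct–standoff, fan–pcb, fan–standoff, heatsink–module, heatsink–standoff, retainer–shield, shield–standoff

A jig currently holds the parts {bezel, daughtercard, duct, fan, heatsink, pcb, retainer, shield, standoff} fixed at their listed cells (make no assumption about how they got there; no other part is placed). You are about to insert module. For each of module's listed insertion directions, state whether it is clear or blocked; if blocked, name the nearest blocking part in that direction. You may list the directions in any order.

-x: ray from module(0, 2) has no placed part ⇒ clear
-y: nearest on ray is duct@(0, 1) ⇒ blocked
+y: ray from module(0, 2) has no placed part ⇒ clear

+y: clear; -x: clear; -y: blocked by duct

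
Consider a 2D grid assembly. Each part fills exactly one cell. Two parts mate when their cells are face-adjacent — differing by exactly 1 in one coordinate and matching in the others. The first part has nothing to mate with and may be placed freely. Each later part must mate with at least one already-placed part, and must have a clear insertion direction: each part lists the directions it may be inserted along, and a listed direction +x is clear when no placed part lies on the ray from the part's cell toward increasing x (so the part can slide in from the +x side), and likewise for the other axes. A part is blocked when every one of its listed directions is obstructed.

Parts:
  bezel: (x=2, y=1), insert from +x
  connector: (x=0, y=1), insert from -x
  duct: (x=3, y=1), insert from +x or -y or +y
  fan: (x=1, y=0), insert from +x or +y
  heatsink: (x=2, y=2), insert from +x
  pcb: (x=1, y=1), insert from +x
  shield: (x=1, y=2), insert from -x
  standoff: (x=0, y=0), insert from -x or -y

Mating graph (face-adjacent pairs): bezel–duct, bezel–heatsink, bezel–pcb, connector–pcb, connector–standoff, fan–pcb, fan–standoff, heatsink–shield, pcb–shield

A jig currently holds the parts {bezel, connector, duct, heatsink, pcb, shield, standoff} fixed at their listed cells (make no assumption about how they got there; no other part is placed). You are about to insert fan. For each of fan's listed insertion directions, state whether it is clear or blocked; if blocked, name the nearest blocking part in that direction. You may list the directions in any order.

+x: clear; +y: blocked by pcb

+x: ray from fan(1, 0) has no placed part ⇒ clear
+y: nearest on ray is pcb@(1, 1) ⇒ blocked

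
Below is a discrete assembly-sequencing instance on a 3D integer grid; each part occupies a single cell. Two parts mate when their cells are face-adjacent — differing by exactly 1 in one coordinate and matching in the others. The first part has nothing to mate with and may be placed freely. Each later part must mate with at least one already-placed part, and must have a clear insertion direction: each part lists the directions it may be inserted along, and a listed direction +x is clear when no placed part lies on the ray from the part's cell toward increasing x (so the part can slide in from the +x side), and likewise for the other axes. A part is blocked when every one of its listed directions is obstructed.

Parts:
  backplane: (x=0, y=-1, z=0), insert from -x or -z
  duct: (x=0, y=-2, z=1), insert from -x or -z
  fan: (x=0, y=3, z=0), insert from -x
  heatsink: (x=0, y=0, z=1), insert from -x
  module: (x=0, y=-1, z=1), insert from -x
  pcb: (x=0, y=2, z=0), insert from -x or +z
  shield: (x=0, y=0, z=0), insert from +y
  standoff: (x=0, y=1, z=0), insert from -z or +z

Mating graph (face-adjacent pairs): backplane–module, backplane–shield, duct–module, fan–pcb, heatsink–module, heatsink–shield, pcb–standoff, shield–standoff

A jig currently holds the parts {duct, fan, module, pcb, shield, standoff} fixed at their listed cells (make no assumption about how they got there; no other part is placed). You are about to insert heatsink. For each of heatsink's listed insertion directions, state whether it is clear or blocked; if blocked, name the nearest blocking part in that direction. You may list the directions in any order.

-x: ray from heatsink(0, 0, 1) has no placed part ⇒ clear

-x: clear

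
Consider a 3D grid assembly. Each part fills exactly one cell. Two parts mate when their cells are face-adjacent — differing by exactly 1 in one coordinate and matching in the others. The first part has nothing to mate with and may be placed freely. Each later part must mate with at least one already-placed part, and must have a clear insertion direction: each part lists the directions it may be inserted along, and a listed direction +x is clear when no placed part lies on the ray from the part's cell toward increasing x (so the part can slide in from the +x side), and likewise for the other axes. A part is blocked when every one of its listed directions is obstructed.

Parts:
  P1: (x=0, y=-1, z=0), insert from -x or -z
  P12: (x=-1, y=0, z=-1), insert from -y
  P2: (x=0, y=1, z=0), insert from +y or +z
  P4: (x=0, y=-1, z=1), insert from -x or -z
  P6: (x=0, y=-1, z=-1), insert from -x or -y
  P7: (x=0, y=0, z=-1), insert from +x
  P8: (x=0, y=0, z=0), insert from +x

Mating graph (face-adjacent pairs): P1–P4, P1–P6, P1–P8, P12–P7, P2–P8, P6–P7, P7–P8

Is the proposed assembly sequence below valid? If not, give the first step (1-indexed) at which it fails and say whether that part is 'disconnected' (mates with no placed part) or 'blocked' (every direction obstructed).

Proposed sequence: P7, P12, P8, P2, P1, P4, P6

Valid

1. P7@(0, 0, -1) [+x clear] — {P7}
2. P12@(-1, 0, -1) [-y clear] — {P12, P7}
3. P8@(0, 0, 0) [+x clear] — {P12, P7, P8}
4. P2@(0, 1, 0) [+y clear] — {P12, P2, P7, P8}
5. P1@(0, -1, 0) [-x clear] — {P1, P12, P2, P7, P8}
6. P4@(0, -1, 1) [-x clear] — {P1, P12, P2, P4, P7, P8}
7. P6@(0, -1, -1) [-x clear] — {P1, P12, P2, P4, P6, P7, P8}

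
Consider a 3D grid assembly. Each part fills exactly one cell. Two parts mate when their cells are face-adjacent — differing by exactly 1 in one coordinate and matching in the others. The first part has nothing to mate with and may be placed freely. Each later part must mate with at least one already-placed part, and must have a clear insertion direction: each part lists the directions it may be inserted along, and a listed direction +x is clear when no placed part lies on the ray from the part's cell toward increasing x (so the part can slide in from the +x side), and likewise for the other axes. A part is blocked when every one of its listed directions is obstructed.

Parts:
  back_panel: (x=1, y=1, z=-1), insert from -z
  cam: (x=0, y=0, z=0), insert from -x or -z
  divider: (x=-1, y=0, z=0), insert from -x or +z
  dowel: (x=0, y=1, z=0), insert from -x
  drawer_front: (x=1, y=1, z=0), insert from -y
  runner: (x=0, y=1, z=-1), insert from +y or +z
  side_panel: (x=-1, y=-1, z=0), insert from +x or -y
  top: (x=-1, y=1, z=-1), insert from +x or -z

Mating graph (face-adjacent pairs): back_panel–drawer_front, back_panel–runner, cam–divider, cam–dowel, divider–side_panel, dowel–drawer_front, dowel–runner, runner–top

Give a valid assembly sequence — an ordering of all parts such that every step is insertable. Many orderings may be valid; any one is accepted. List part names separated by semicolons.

divider; side_panel; cam; dowel; drawer_front; back_panel; runner; top

1. divider@(-1, 0, 0) [-x clear] — {divider}
2. side_panel@(-1, -1, 0) [+x clear] — {divider, side_panel}
3. cam@(0, 0, 0) [-z clear] — {cam, divider, side_panel}
4. dowel@(0, 1, 0) [-x clear] — {cam, divider, dowel, side_panel}
5. drawer_front@(1, 1, 0) [-y clear] — {cam, divider, dowel, drawer_front, side_panel}
6. back_panel@(1, 1, -1) [-z clear] — {back_panel, cam, divider, dowel, drawer_front, side_panel}
7. runner@(0, 1, -1) [+y clear] — {back_panel, cam, divider, dowel, drawer_front, runner, side_panel}
8. top@(-1, 1, -1) [-z clear] — {back_panel, cam, divider, dowel, drawer_front, runner, side_panel, top}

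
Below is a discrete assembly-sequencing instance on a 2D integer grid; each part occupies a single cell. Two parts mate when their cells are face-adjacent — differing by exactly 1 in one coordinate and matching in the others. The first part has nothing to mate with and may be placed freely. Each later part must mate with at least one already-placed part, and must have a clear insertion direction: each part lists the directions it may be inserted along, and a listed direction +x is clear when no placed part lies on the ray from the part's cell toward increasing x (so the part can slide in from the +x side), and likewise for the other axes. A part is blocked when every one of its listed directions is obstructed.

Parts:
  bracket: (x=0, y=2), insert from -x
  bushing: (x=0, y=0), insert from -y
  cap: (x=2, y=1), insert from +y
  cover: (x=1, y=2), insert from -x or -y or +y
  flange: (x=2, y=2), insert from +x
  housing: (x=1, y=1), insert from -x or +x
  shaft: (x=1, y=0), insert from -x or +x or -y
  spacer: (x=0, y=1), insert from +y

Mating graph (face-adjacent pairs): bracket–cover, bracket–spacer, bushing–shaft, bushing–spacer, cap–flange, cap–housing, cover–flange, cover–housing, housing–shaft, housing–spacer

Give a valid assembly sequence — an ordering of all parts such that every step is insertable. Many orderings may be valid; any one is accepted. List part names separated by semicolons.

1. cover@(1, 2) [-x clear] — {cover}
2. housing@(1, 1) [-x clear] — {cover, housing}
3. cap@(2, 1) [+y clear] — {cap, cover, housing}
4. flange@(2, 2) [+x clear] — {cap, cover, flange, housing}
5. shaft@(1, 0) [-x clear] — {cap, cover, flange, housing, shaft}
6. bushing@(0, 0) [-y clear] — {bushing, cap, cover, flange, housing, shaft}
7. spacer@(0, 1) [+y clear] — {bushing, cap, cover, flange, housing, shaft, spacer}
8. bracket@(0, 2) [-x clear] — {bracket, bushing, cap, cover, flange, housing, shaft, spacer}

cover; housing; cap; flange; shaft; bushing; spacer; bracket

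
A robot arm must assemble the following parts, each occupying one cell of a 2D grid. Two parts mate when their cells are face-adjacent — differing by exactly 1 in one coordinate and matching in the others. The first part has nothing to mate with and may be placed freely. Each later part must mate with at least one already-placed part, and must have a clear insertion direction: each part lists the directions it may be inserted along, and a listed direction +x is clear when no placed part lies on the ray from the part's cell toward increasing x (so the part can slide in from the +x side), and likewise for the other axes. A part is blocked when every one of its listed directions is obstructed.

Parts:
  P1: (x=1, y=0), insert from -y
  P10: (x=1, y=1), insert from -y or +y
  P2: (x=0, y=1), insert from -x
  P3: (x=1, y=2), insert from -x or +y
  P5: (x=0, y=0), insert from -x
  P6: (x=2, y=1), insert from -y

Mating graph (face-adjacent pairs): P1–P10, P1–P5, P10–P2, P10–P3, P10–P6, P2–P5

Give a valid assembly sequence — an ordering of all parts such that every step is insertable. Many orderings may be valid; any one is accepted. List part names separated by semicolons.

P3; P10; P2; P5; P6; P1

1. P3@(1, 2) [-x clear] — {P3}
2. P10@(1, 1) [-y clear] — {P10, P3}
3. P2@(0, 1) [-x clear] — {P10, P2, P3}
4. P5@(0, 0) [-x clear] — {P10, P2, P3, P5}
5. P6@(2, 1) [-y clear] — {P10, P2, P3, P5, P6}
6. P1@(1, 0) [-y clear] — {P1, P10, P2, P3, P5, P6}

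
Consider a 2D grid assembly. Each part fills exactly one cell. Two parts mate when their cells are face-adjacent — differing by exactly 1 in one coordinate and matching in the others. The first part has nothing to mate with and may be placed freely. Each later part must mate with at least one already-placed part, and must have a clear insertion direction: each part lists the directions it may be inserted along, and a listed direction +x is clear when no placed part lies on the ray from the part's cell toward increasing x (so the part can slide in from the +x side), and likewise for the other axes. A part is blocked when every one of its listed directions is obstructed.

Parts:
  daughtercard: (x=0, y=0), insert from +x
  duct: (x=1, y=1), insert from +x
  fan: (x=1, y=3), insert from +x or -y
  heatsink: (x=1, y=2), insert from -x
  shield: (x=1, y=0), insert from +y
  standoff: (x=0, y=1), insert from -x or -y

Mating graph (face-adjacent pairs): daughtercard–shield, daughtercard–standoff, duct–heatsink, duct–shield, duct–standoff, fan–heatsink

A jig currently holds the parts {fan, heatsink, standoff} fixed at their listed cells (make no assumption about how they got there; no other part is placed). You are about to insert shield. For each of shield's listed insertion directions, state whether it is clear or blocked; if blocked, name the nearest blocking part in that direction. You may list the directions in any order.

+y: nearest on ray is heatsink@(1, 2) ⇒ blocked

+y: blocked by heatsink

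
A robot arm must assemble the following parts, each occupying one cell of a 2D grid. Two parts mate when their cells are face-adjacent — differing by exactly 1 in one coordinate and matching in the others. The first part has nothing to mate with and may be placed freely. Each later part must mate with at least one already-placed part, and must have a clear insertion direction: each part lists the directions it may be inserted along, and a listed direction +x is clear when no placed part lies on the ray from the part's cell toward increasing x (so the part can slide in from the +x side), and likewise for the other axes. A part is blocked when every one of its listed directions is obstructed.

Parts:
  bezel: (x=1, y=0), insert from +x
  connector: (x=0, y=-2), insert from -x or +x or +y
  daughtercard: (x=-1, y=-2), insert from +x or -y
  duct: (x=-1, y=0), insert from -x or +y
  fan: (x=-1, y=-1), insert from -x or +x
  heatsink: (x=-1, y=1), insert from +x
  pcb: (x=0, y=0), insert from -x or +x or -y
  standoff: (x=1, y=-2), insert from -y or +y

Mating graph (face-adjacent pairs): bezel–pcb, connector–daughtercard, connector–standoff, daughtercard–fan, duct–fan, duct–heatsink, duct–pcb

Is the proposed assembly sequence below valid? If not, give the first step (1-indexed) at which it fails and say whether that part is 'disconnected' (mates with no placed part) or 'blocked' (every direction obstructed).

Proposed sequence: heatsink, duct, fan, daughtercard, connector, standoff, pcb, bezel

Valid

1. heatsink@(-1, 1) [+x clear] — {heatsink}
2. duct@(-1, 0) [-x clear] — {duct, heatsink}
3. fan@(-1, -1) [-x clear] — {duct, fan, heatsink}
4. daughtercard@(-1, -2) [+x clear] — {daughtercard, duct, fan, heatsink}
5. connector@(0, -2) [+x clear] — {connector, daughtercard, duct, fan, heatsink}
6. standoff@(1, -2) [-y clear] — {connector, daughtercard, duct, fan, heatsink, standoff}
7. pcb@(0, 0) [+x clear] — {connector, daughtercard, duct, fan, heatsink, pcb, standoff}
8. bezel@(1, 0) [+x clear] — {bezel, connector, daughtercard, duct, fan, heatsink, pcb, standoff}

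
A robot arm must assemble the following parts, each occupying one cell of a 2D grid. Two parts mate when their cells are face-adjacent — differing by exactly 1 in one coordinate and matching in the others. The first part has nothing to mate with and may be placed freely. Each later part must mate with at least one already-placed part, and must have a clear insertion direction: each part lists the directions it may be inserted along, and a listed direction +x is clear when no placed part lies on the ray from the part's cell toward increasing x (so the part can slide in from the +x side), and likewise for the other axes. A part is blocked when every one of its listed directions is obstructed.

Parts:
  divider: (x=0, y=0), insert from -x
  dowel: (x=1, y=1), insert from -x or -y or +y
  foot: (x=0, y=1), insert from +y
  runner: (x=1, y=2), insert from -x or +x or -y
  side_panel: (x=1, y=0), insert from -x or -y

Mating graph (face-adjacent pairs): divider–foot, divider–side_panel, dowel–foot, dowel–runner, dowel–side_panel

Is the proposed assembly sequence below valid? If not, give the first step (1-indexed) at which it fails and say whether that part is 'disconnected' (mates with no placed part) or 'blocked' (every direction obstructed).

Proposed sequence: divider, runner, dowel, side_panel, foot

1. divider@(0, 0) [-x clear] — {divider}
2. runner@(1, 2) — no placed neighbour ⇒ disconnected

Invalid at step 2 (disconnected)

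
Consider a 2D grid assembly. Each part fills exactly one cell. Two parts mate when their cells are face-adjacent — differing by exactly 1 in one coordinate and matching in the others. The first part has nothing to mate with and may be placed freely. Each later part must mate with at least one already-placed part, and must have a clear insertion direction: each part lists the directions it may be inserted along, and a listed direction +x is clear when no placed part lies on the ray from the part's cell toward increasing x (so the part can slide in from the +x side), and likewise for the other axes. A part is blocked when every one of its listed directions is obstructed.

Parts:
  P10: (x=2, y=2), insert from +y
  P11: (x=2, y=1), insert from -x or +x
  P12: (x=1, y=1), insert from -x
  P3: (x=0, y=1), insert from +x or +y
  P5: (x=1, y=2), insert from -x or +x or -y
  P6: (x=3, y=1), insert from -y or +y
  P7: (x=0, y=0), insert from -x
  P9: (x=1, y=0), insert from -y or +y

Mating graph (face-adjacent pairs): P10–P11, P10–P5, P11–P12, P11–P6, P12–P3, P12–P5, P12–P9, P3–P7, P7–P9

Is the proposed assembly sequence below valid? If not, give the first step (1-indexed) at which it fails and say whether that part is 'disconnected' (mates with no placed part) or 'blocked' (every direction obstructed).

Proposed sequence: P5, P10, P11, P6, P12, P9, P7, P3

Valid

1. P5@(1, 2) [-x clear] — {P5}
2. P10@(2, 2) [+y clear] — {P10, P5}
3. P11@(2, 1) [-x clear] — {P10, P11, P5}
4. P6@(3, 1) [-y clear] — {P10, P11, P5, P6}
5. P12@(1, 1) [-x clear] — {P10, P11, P12, P5, P6}
6. P9@(1, 0) [-y clear] — {P10, P11, P12, P5, P6, P9}
7. P7@(0, 0) [-x clear] — {P10, P11, P12, P5, P6, P7, P9}
8. P3@(0, 1) [+y clear] — {P10, P11, P12, P3, P5, P6, P7, P9}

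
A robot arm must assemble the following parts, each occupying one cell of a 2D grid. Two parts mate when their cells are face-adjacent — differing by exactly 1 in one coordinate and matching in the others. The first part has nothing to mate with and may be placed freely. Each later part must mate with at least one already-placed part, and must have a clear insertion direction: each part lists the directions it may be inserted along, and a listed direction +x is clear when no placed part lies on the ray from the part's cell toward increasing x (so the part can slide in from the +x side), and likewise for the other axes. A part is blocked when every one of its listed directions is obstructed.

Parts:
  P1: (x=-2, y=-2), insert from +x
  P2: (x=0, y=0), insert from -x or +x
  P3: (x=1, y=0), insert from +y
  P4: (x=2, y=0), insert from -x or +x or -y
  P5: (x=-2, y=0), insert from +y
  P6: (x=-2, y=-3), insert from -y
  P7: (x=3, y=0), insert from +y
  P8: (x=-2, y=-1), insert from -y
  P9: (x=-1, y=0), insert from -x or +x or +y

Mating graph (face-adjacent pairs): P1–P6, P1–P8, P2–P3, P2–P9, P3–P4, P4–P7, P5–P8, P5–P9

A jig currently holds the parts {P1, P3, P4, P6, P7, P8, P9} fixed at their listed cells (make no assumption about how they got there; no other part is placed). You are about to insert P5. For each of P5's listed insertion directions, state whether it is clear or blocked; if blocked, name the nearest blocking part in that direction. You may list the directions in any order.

+y: ray from P5(-2, 0) has no placed part ⇒ clear

+y: clear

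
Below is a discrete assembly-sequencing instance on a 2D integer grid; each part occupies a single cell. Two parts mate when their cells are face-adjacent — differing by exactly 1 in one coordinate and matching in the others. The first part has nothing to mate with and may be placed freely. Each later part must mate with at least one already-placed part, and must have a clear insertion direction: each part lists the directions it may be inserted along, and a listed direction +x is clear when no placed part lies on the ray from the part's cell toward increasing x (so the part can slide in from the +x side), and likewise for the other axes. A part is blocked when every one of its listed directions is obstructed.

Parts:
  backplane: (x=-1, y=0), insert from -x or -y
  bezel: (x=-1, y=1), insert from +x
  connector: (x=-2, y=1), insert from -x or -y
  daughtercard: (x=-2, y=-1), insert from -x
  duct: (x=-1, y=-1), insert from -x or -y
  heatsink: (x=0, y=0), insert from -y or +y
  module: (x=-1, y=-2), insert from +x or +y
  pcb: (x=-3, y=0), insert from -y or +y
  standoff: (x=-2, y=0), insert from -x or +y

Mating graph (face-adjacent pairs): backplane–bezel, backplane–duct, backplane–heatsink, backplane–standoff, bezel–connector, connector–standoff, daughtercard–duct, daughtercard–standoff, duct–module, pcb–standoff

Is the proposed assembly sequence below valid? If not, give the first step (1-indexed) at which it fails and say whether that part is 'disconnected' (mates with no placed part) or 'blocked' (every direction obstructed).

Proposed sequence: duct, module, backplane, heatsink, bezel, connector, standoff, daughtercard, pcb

Valid

1. duct@(-1, -1) [-x clear] — {duct}
2. module@(-1, -2) [+x clear] — {duct, module}
3. backplane@(-1, 0) [-x clear] — {backplane, duct, module}
4. heatsink@(0, 0) [-y clear] — {backplane, duct, heatsink, module}
5. bezel@(-1, 1) [+x clear] — {backplane, bezel, duct, heatsink, module}
6. connector@(-2, 1) [-x clear] — {backplane, bezel, connector, duct, heatsink, module}
7. standoff@(-2, 0) [-x clear] — {backplane, bezel, connector, duct, heatsink, module, standoff}
8. daughtercard@(-2, -1) [-x clear] — {backplane, bezel, connector, daughtercard, duct, heatsink, module, standoff}
9. pcb@(-3, 0) [-y clear] — {backplane, bezel, connector, daughtercard, duct, heatsink, module, pcb, standoff}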